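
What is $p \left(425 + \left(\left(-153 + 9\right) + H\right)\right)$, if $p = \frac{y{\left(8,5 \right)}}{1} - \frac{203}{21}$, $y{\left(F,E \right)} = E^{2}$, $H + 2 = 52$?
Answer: $\frac{15226}{3} \approx 5075.3$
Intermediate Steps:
$H = 50$ ($H = -2 + 52 = 50$)
$p = \frac{46}{3}$ ($p = \frac{5^{2}}{1} - \frac{203}{21} = 25 \cdot 1 - \frac{29}{3} = 25 - \frac{29}{3} = \frac{46}{3} \approx 15.333$)
$p \left(425 + \left(\left(-153 + 9\right) + H\right)\right) = \frac{46 \left(425 + \left(\left(-153 + 9\right) + 50\right)\right)}{3} = \frac{46 \left(425 + \left(-144 + 50\right)\right)}{3} = \frac{46 \left(425 - 94\right)}{3} = \frac{46}{3} \cdot 331 = \frac{15226}{3}$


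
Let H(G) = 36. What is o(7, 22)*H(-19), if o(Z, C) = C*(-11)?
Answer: -8712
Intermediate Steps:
o(Z, C) = -11*C
o(7, 22)*H(-19) = -11*22*36 = -242*36 = -8712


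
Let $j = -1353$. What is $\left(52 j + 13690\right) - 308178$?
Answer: $-364844$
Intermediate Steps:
$\left(52 j + 13690\right) - 308178 = \left(52 \left(-1353\right) + 13690\right) - 308178 = \left(-70356 + 13690\right) - 308178 = -56666 - 308178 = -364844$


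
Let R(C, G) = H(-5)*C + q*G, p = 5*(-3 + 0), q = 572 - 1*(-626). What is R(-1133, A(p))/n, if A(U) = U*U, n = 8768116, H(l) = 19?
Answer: 248023/8768116 ≈ 0.028287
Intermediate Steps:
q = 1198 (q = 572 + 626 = 1198)
p = -15 (p = 5*(-3) = -15)
A(U) = U²
R(C, G) = 19*C + 1198*G
R(-1133, A(p))/n = (19*(-1133) + 1198*(-15)²)/8768116 = (-21527 + 1198*225)*(1/8768116) = (-21527 + 269550)*(1/8768116) = 248023*(1/8768116) = 248023/8768116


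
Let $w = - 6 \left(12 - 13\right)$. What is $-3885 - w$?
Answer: $-3891$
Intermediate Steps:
$w = 6$ ($w = \left(-6\right) \left(-1\right) = 6$)
$-3885 - w = -3885 - 6 = -3891$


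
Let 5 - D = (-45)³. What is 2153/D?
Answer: 2153/91130 ≈ 0.023626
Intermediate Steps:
D = 91130 (D = 5 - 1*(-45)³ = 5 - 1*(-91125) = 5 + 91125 = 91130)
2153/D = 2153/91130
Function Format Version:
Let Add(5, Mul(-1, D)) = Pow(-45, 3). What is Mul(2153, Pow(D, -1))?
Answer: Rational(2153, 91130) ≈ 0.023626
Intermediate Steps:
D = 91130 (D = Add(5, Mul(-1, Pow(-45, 3))) = Add(5, Mul(-1, -91125)) = Add(5, 91125) = 91130)
Mul(2153, Pow(D, -1)) = Mul(2153, Pow(91130, -1)) = Mul(2153, Rational(1, 91130)) = Rational(2153, 91130)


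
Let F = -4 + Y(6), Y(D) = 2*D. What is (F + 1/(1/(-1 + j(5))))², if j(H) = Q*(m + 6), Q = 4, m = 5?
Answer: 2601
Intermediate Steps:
j(H) = 44 (j(H) = 4*(5 + 6) = 4*11 = 44)
F = 8 (F = -4 + 2*6 = -4 + 12 = 8)
(F + 1/(1/(-1 + j(5))))² = (8 + 1/(1/(-1 + 44)))² = (8 + 1/(1/43))² = (8 + 43)² = 51² = 2601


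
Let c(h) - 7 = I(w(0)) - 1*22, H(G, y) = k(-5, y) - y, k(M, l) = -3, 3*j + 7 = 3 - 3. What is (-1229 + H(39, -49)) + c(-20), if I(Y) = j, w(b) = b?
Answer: -3601/3 ≈ -1200.3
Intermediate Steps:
j = -7/3 (j = -7/3 + (3 - 3)/3 = -7/3 + (1/3)*0 = -7/3 + 0 = -7/3 ≈ -2.3333)
H(G, y) = -3 - y
I(Y) = -7/3
c(h) = -52/3 (c(h) = 7 + (-7/3 - 1*22) = 7 + (-7/3 - 22) = 7 - 73/3 = -52/3)
(-1229 + H(39, -49)) + c(-20) = (-1229 + (-3 - 1*(-49))) - 52/3 = (-1229 + (-3 + 49)) - 52/3 = (-1229 + 46) - 52/3 = -1183 - 52/3 = -3601/3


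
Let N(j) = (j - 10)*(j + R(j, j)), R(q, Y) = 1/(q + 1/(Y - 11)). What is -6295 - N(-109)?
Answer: -252032826/13081 ≈ -19267.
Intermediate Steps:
R(q, Y) = 1/(q + 1/(-11 + Y))
N(j) = (-10 + j)*(j + (-11 + j)/(1 + j**2 - 11*j)) (N(j) = (j - 10)*(j + (-11 + j)/(1 - 11*j + j*j)) = (-10 + j)*(j + (-11 + j)/(1 - 11*j + j**2)) = (-10 + j)*(j + (-11 + j)/(1 + j**2 - 11*j)))
-6295 - N(-109) = -6295 - (110 + (-109)**4 - 31*(-109) - 21*(-109)**3 + 112*(-109)**2)/(1 + (-109)**2 - 11*(-109)) = -6295 - (110 + 141158161 + 3379 - 21*(-1295029) + 112*11881)/(1 + 11881 + 1199) = -6295 - (110 + 141158161 + 3379 + 27195609 + 1330672)/13081 = -6295 - 169687931/13081 = -252032826/13081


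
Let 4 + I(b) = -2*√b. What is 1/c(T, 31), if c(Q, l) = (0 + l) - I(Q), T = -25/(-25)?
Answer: 1/37 ≈ 0.027027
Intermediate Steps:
I(b) = -4 - 2*√b
T = 1 (T = -25*(-1/25) = 1)
c(Q, l) = 4 + l + 2*√Q (c(Q, l) = (0 + l) - (-4 - 2*√Q) = l + (4 + 2*√Q) = 4 + l + 2*√Q)
1/c(T, 31) = 1/(4 + 31 + 2*√1) = 1/(4 + 31 + 2*1) = 1/(4 + 31 + 2) = 1/37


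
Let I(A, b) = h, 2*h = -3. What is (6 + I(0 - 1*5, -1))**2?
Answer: 81/4 ≈ 20.250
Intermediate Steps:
h = -3/2 (h = (1/2)*(-3) = -3/2 ≈ -1.5000)
I(A, b) = -3/2
(6 + I(0 - 1*5, -1))**2 = (6 - 3/2)**2 = (9/2)**2 = 81/4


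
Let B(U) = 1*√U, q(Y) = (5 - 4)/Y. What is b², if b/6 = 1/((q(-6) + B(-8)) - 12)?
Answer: 1296/(-73 + 12*I*√2)² ≈ 0.20707 + 0.10178*I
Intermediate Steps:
q(Y) = 1/Y
B(U) = √U
b = 6/(-73/6 + 2*I*√2) (b = 6/((1/(-6) + √(-8)) - 12) = 6/((-⅙ + 2*I*√2) - 12) = 6/(-73/6 + 2*I*√2) ≈ -0.46787 - 0.10877*I)
b² = (-2628/5617 - 432*I*√2/5617)²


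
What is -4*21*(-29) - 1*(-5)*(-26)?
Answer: 2306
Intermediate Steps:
-4*21*(-29) - 1*(-5)*(-26) = -84*(-29) - (-5)*(-26) = 2436 - 1*130 = 2436 - 130 = 2306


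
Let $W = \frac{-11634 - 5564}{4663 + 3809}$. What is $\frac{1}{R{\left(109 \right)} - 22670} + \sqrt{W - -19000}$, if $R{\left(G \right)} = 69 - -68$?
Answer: $- \frac{1}{22533} + \frac{\sqrt{85223449659}}{2118} \approx 137.83$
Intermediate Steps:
$R{\left(G \right)} = 137$ ($R{\left(G \right)} = 69 + 68 = 137$)
$W = - \frac{8599}{4236}$ ($W = - \frac{17198}{8472} = \left(-17198\right) \frac{1}{8472} = - \frac{8599}{4236} \approx -2.03$)
$\frac{1}{R{\left(109 \right)} - 22670} + \sqrt{W - -19000} = \frac{1}{137 - 22670} + \sqrt{- \frac{8599}{4236} - -19000} = \frac{1}{-22533} + \sqrt{- \frac{8599}{4236} + 19000} = - \frac{1}{22533} + \sqrt{\frac{80475401}{4236}} = - \frac{1}{22533} + \frac{\sqrt{85223449659}}{2118}$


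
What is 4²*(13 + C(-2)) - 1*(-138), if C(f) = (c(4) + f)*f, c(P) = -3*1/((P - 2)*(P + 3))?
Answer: 2918/7 ≈ 416.86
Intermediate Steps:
c(P) = -3/((-2 + P)*(3 + P)) (c(P) = -3*1/((-2 + P)*(3 + P)) = -3/((-2 + P)*(3 + P)))
C(f) = f*(-3/14 + f) (C(f) = (-3/(-6 + 4 + 4²) + f)*f = (-3/(-6 + 4 + 16) + f)*f = (-3/14 + f)*f = f*(-3/14 + f))
4²*(13 + C(-2)) - 1*(-138) = 4²*(13 + (1/14)*(-2)*(-3 + 14*(-2))) - 1*(-138) = 16*(13 + (1/14)*(-2)*(-3 - 28)) + 138 = 16*(13 + (1/14)*(-2)*(-31)) + 138 = 16*(13 + 31/7) + 138 = 16*(122/7) + 138 = 1952/7 + 138 = 2918/7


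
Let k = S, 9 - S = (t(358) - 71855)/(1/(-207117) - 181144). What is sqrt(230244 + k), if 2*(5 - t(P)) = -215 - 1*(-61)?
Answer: 2*sqrt(81025917906803186825744811)/37518001849 ≈ 479.85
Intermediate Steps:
t(P) = 82 (t(P) = 5 - (-215 - 1*(-61))/2 = 5 - (-215 + 61)/2 = 5 - 1/2*(-154) = 5 + 77 = 82)
S = 322796608200/37518001849 (S = 9 - (82 - 71855)/(1/(-207117) - 181144) = 9 - (-71773)/(-1/207117 - 181144) = 9 - (-71773)/(-37518001849/207117) = 9 - (-71773)*(-207117)/37518001849 = 9 - 1*14865408441/37518001849 = 9 - 14865408441/37518001849 = 322796608200/37518001849 ≈ 8.6038)
k = 322796608200/37518001849 ≈ 8.6038
sqrt(230244 + k) = sqrt(230244 + 322796608200/37518001849) = sqrt(8638617614329356/37518001849) = 2*sqrt(81025917906803186825744811)/37518001849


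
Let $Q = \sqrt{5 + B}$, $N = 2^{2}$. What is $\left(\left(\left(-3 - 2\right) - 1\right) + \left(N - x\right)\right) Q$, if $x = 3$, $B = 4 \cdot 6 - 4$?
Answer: $-25$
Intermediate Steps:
$B = 20$ ($B = 24 - 4 = 20$)
$N = 4$
$Q = 5$ ($Q = \sqrt{5 + 20} = \sqrt{25} = 5$)
$\left(\left(\left(-3 - 2\right) - 1\right) + \left(N - x\right)\right) Q = \left(\left(\left(-3 - 2\right) - 1\right) + \left(4 - 3\right)\right) 5 = \left(\left(-5 - 1\right) + \left(4 - 3\right)\right) 5 = \left(-6 + 1\right) 5 = \left(-5\right) 5 = -25$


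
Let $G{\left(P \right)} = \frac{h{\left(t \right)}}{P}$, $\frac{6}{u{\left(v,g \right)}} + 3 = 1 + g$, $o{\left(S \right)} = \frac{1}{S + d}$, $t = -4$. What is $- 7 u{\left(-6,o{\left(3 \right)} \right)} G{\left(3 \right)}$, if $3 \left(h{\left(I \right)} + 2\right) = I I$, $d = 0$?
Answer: $28$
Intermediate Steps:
$o{\left(S \right)} = \frac{1}{S}$ ($o{\left(S \right)} = \frac{1}{S + 0} = \frac{1}{S}$)
$h{\left(I \right)} = -2 + \frac{I^{2}}{3}$ ($h{\left(I \right)} = -2 + \frac{I I}{3} = -2 + \frac{I^{2}}{3}$)
$u{\left(v,g \right)} = \frac{6}{-2 + g}$ ($u{\left(v,g \right)} = \frac{6}{-3 + \left(1 + g\right)} = \frac{6}{-2 + g}$)
$G{\left(P \right)} = \frac{10}{3 P}$ ($G{\left(P \right)} = \frac{-2 + \frac{\left(-4\right)^{2}}{3}}{P} = \frac{-2 + \frac{1}{3} \cdot 16}{P} = \frac{-2 + \frac{16}{3}}{P} = \frac{10}{3 P}$)
$- 7 u{\left(-6,o{\left(3 \right)} \right)} G{\left(3 \right)} = - 7 \frac{6}{-2 + \frac{1}{3}} \frac{10}{3 \cdot 3} = - 7 \frac{6}{-2 + \frac{1}{3}} \cdot \frac{10}{3} \cdot \frac{1}{3} = - 7 \frac{6}{- \frac{5}{3}} \cdot \frac{10}{9} = - 7 \cdot 6 \left(- \frac{3}{5}\right) \frac{10}{9} = \left(-7\right) \left(- \frac{18}{5}\right) \frac{10}{9} = \frac{126}{5} \cdot \frac{10}{9} = 28$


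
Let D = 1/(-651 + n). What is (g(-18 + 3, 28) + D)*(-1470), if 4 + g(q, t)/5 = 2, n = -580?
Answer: 18097170/1231 ≈ 14701.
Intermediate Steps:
g(q, t) = -10 (g(q, t) = -20 + 5*2 = -20 + 10 = -10)
D = -1/1231 (D = 1/(-651 - 580) = 1/(-1231) = -1/1231 ≈ -0.00081235)
(g(-18 + 3, 28) + D)*(-1470) = (-10 - 1/1231)*(-1470) = -12311/1231*(-1470) = 18097170/1231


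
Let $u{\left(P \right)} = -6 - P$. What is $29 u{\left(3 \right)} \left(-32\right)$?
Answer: $8352$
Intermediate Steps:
$29 u{\left(3 \right)} \left(-32\right) = 29 \left(-6 - 3\right) \left(-32\right) = 29 \left(-9\right) \left(-32\right) = \left(-261\right) \left(-32\right) = 8352$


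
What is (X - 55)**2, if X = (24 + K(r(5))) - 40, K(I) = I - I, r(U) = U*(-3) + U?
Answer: 5041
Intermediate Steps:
r(U) = -2*U (r(U) = -3*U + U = -2*U)
K(I) = 0
X = -16 (X = (24 + 0) - 40 = 24 - 40 = -16)
(X - 55)**2 = (-16 - 55)**2 = (-71)**2 = 5041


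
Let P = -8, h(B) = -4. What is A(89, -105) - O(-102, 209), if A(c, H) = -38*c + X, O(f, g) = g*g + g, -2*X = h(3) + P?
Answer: -47266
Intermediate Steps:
X = 6 (X = -(-4 - 8)/2 = -1/2*(-12) = 6)
O(f, g) = g + g**2 (O(f, g) = g**2 + g = g + g**2)
A(c, H) = 6 - 38*c (A(c, H) = -38*c + 6 = 6 - 38*c)
A(89, -105) - O(-102, 209) = (6 - 38*89) - 209*(1 + 209) = (6 - 3382) - 209*210 = -3376 - 1*43890 = -3376 - 43890 = -47266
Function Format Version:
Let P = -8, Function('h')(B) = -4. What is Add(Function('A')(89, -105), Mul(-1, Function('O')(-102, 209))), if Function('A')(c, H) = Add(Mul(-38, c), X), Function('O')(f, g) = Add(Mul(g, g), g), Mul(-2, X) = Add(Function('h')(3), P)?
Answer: -47266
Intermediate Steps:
X = 6 (X = Mul(Rational(-1, 2), Add(-4, -8)) = Mul(Rational(-1, 2), -12) = 6)
Function('O')(f, g) = Add(g, Pow(g, 2)) (Function('O')(f, g) = Add(Pow(g, 2), g) = Add(g, Pow(g, 2)))
Function('A')(c, H) = Add(6, Mul(-38, c)) (Function('A')(c, H) = Add(Mul(-38, c), 6) = Add(6, Mul(-38, c)))
Add(Function('A')(89, -105), Mul(-1, Function('O')(-102, 209))) = Add(Add(6, Mul(-38, 89)), Mul(-1, Mul(209, Add(1, 209)))) = Add(Add(6, -3382), Mul(-1, Mul(209, 210))) = Add(-3376, Mul(-1, 43890)) = Add(-3376, -43890) = -47266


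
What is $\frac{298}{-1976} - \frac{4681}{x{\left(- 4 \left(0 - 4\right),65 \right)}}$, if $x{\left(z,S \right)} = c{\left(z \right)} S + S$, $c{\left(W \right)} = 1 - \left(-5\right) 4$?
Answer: $- \frac{186073}{54340} \approx -3.4242$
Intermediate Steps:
$c{\left(W \right)} = 21$ ($c{\left(W \right)} = 1 - -20 = 1 + 20 = 21$)
$x{\left(z,S \right)} = 22 S$ ($x{\left(z,S \right)} = 21 S + S = 22 S$)
$\frac{298}{-1976} - \frac{4681}{x{\left(- 4 \left(0 - 4\right),65 \right)}} = \frac{298}{-1976} - \frac{4681}{22 \cdot 65} = 298 \left(- \frac{1}{1976}\right) - \frac{4681}{1430} = - \frac{149}{988} - \frac{4681}{1430} = - \frac{186073}{54340}$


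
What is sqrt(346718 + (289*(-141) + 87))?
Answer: 2*sqrt(76514) ≈ 553.22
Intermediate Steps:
sqrt(346718 + (289*(-141) + 87)) = sqrt(346718 + (-40749 + 87)) = sqrt(346718 - 40662) = sqrt(306056) = 2*sqrt(76514)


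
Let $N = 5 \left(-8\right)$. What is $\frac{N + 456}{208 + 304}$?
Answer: $\frac{13}{16} \approx 0.8125$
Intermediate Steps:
$N = -40$
$\frac{N + 456}{208 + 304} = \frac{-40 + 456}{208 + 304} = \frac{416}{512} = 416 \cdot \frac{1}{512} = \frac{13}{16}$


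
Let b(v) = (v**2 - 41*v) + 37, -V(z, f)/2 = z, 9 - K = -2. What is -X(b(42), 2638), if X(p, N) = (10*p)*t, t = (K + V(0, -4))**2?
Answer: -95590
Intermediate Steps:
K = 11 (K = 9 - 1*(-2) = 9 + 2 = 11)
V(z, f) = -2*z
b(v) = 37 + v**2 - 41*v
t = 121 (t = (11 - 2*0)**2 = (11 + 0)**2 = 11**2 = 121)
X(p, N) = 1210*p (X(p, N) = (10*p)*121 = 1210*p)
-X(b(42), 2638) = -1210*(37 + 42**2 - 41*42) = -1210*(37 + 1764 - 1722) = -1210*79 = -1*95590 = -95590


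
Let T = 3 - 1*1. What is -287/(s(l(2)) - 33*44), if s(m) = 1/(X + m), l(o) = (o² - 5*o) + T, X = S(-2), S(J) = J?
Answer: 1722/8713 ≈ 0.19764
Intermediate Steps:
X = -2
T = 2 (T = 3 - 1 = 2)
l(o) = 2 + o² - 5*o (l(o) = (o² - 5*o) + 2 = 2 + o² - 5*o)
s(m) = 1/(-2 + m)
-287/(s(l(2)) - 33*44) = -287/(1/(-2 + (2 + 2² - 5*2)) - 33*44) = -287/(1/(-2 + (2 + 4 - 10)) - 1452) = -287/(1/(-2 - 4) - 1452) = -287/(1/(-6) - 1452) = -287/(-⅙ - 1452) = -287/(-8713/6) = -287*(-6/8713) = 1722/8713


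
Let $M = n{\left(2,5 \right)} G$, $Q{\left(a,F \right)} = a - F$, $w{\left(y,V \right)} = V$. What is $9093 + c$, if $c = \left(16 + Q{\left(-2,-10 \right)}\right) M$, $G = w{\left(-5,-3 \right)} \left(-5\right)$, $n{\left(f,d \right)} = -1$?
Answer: $8733$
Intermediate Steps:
$G = 15$ ($G = \left(-3\right) \left(-5\right) = 15$)
$M = -15$ ($M = \left(-1\right) 15 = -15$)
$c = -360$ ($c = \left(16 - -8\right) \left(-15\right) = \left(16 + \left(-2 + 10\right)\right) \left(-15\right) = \left(16 + 8\right) \left(-15\right) = 24 \left(-15\right) = -360$)
$9093 + c = 9093 - 360 = 8733$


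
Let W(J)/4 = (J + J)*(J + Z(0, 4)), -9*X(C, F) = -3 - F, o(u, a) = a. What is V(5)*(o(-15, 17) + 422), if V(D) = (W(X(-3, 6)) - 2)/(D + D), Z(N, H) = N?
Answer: 1317/5 ≈ 263.40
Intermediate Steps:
X(C, F) = 1/3 + F/9 (X(C, F) = -(-3 - F)/9 = 1/3 + F/9)
W(J) = 8*J**2 (W(J) = 4*((J + J)*(J + 0)) = 4*((2*J)*J) = 4*(2*J**2) = 8*J**2)
V(D) = 3/D (V(D) = (8*(1/3 + (1/9)*6)**2 - 2)/(D + D) = (8*(1/3 + 2/3)**2 - 2)/((2*D)) = (8*1**2 - 2)*(1/(2*D)) = (8*1 - 2)*(1/(2*D)) = (8 - 2)*(1/(2*D)) = 6*(1/(2*D)) = 3/D)
V(5)*(o(-15, 17) + 422) = (3/5)*(17 + 422) = (3*(1/5))*439 = (3/5)*439 = 1317/5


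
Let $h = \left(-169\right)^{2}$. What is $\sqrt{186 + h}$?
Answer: $\sqrt{28747} \approx 169.55$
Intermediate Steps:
$h = 28561$
$\sqrt{186 + h} = \sqrt{186 + 28561} = \sqrt{28747}$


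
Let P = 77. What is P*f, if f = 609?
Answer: 46893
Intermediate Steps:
P*f = 77*609 = 46893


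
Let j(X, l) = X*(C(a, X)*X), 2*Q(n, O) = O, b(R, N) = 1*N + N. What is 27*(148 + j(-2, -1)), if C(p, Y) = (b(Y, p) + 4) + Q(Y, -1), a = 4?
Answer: 5238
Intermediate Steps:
b(R, N) = 2*N (b(R, N) = N + N = 2*N)
Q(n, O) = O/2
C(p, Y) = 7/2 + 2*p (C(p, Y) = (2*p + 4) + (½)*(-1) = (4 + 2*p) - ½ = 7/2 + 2*p)
j(X, l) = 23*X²/2 (j(X, l) = X*((7/2 + 2*4)*X) = X*((7/2 + 8)*X) = X*(23*X/2) = 23*X²/2)
27*(148 + j(-2, -1)) = 27*(148 + (23/2)*(-2)²) = 27*(148 + (23/2)*4) = 27*(148 + 46) = 27*194 = 5238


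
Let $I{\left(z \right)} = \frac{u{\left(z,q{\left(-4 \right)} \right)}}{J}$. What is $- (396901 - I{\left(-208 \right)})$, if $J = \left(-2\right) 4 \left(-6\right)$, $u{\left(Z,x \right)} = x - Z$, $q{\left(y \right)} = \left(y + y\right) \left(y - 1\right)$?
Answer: $- \frac{2381375}{6} \approx -3.969 \cdot 10^{5}$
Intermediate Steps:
$q{\left(y \right)} = 2 y \left(-1 + y\right)$
$J = 48$ ($J = \left(-8\right) \left(-6\right) = 48$)
$I{\left(z \right)} = \frac{5}{6} - \frac{z}{48}$ ($I{\left(z \right)} = \frac{2 \left(-4\right) \left(-1 - 4\right) - z}{48} = \left(2 \left(-4\right) \left(-5\right) - z\right) \frac{1}{48} = \left(40 - z\right) \frac{1}{48} = \frac{5}{6} - \frac{z}{48}$)
$- (396901 - I{\left(-208 \right)}) = - (396901 - \left(\frac{5}{6} - - \frac{13}{3}\right)) = - (396901 - \left(\frac{5}{6} + \frac{13}{3}\right)) = - (396901 - \frac{31}{6}) = \left(-1\right) \frac{2381375}{6} = - \frac{2381375}{6}$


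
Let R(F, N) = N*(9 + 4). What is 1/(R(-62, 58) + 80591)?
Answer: 1/81345 ≈ 1.2293e-5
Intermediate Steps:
R(F, N) = 13*N (R(F, N) = N*13 = 13*N)
1/(R(-62, 58) + 80591) = 1/(13*58 + 80591) = 1/(754 + 80591) = 1/81345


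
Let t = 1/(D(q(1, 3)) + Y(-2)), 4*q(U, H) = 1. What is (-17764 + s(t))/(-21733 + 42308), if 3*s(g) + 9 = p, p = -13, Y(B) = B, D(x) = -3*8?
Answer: -53314/61725 ≈ -0.86373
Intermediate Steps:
q(U, H) = 1/4 (q(U, H) = (1/4)*1 = 1/4)
D(x) = -24
t = -1/26 (t = 1/(-24 - 2) = 1/(-26) = -1/26 ≈ -0.038462)
s(g) = -22/3 (s(g) = -3 + (1/3)*(-13) = -3 - 13/3 = -22/3)
(-17764 + s(t))/(-21733 + 42308) = (-17764 - 22/3)/(-21733 + 42308) = -53314/3/20575 = -53314/3*1/20575 = -53314/61725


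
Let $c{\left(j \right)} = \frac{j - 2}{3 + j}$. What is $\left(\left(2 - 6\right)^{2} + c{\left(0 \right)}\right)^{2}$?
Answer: $\frac{2116}{9} \approx 235.11$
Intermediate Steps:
$c{\left(j \right)} = \frac{-2 + j}{3 + j}$
$\left(\left(2 - 6\right)^{2} + c{\left(0 \right)}\right)^{2} = \left(\left(2 - 6\right)^{2} + \frac{-2 + 0}{3 + 0}\right)^{2} = \left(\left(-4\right)^{2} + \frac{1}{3} \left(-2\right)\right)^{2} = \left(16 + \frac{1}{3} \left(-2\right)\right)^{2} = \left(16 - \frac{2}{3}\right)^{2} = \left(\frac{46}{3}\right)^{2} = \frac{2116}{9}$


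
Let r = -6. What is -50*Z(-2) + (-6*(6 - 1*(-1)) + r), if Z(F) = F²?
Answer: -248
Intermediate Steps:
-50*Z(-2) + (-6*(6 - 1*(-1)) + r) = -50*(-2)² + (-6*(6 - 1*(-1)) - 6) = -50*4 + (-6*(6 + 1) - 6) = -200 + (-6*7 - 6) = -200 + (-42 - 6) = -200 - 48 = -248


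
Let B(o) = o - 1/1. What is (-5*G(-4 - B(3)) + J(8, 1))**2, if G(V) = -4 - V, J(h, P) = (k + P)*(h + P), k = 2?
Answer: 289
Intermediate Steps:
J(h, P) = (2 + P)*(P + h) (J(h, P) = (2 + P)*(h + P) = (2 + P)*(P + h))
B(o) = -1 + o (B(o) = o - 1*1 = o - 1 = -1 + o)
(-5*G(-4 - B(3)) + J(8, 1))**2 = (-5*(-4 - (-4 - (-1 + 3))) + (1**2 + 2*1 + 2*8 + 1*8))**2 = (-5*(-4 - (-4 - 1*2)) + (1 + 2 + 16 + 8))**2 = (-5*(-4 - (-4 - 2)) + 27)**2 = (-5*(-4 - 1*(-6)) + 27)**2 = (-5*(-4 + 6) + 27)**2 = (-5*2 + 27)**2 = (-10 + 27)**2 = 17**2 = 289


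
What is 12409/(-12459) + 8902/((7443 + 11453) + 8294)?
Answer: -113245346/169380105 ≈ -0.66859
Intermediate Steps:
12409/(-12459) + 8902/((7443 + 11453) + 8294) = 12409*(-1/12459) + 8902/(18896 + 8294) = -12409/12459 + 8902/27190 = -12409/12459 + 8902*(1/27190) = -12409/12459 + 4451/13595 = -113245346/169380105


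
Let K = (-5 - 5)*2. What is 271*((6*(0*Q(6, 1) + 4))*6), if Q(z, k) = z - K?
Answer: 39024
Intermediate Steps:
K = -20 (K = -10*2 = -20)
Q(z, k) = 20 + z (Q(z, k) = z - 1*(-20) = z + 20 = 20 + z)
271*((6*(0*Q(6, 1) + 4))*6) = 271*((6*(0*(20 + 6) + 4))*6) = 271*((6*(0*26 + 4))*6) = 271*((6*(0 + 4))*6) = 271*((6*4)*6) = 271*(24*6) = 271*144 = 39024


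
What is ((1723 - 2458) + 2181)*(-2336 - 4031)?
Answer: -9206682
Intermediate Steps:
((1723 - 2458) + 2181)*(-2336 - 4031) = (-735 + 2181)*(-6367) = 1446*(-6367) = -9206682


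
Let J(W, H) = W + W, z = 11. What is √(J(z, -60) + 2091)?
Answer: √2113 ≈ 45.967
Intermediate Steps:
J(W, H) = 2*W
√(J(z, -60) + 2091) = √(2*11 + 2091) = √(22 + 2091) = √2113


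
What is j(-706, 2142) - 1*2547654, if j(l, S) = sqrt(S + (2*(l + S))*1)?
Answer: -2547654 + sqrt(5014) ≈ -2.5476e+6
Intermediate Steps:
j(l, S) = sqrt(2*l + 3*S) (j(l, S) = sqrt(S + (2*(S + l))*1) = sqrt(S + (2*S + 2*l)*1) = sqrt(S + (2*S + 2*l)) = sqrt(2*l + 3*S))
j(-706, 2142) - 1*2547654 = sqrt(2*(-706) + 3*2142) - 1*2547654 = sqrt(-1412 + 6426) - 2547654 = sqrt(5014) - 2547654 = -2547654 + sqrt(5014)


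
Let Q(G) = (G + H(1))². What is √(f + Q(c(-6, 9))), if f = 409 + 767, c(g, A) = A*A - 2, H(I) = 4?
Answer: √8065 ≈ 89.805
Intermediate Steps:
c(g, A) = -2 + A² (c(g, A) = A² - 2 = -2 + A²)
f = 1176
Q(G) = (4 + G)² (Q(G) = (G + 4)² = (4 + G)²)
√(f + Q(c(-6, 9))) = √(1176 + (4 + (-2 + 9²))²) = √(1176 + (4 + (-2 + 81))²) = √(1176 + (4 + 79)²) = √(1176 + 83²) = √(1176 + 6889) = √8065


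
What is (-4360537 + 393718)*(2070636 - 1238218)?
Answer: -3302051538342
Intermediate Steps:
(-4360537 + 393718)*(2070636 - 1238218) = -3966819*832418 = -3302051538342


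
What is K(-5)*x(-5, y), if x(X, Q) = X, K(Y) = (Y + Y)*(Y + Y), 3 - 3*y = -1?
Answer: -500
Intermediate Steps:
y = 4/3 (y = 1 - ⅓*(-1) = 1 + ⅓ = 4/3 ≈ 1.3333)
K(Y) = 4*Y² (K(Y) = (2*Y)*(2*Y) = 4*Y²)
K(-5)*x(-5, y) = (4*(-5)²)*(-5) = (4*25)*(-5) = 100*(-5) = -500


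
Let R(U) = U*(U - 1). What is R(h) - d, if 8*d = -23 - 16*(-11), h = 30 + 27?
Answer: 25383/8 ≈ 3172.9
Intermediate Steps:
h = 57
R(U) = U*(-1 + U)
d = 153/8 (d = (-23 - 16*(-11))/8 = (-23 + 176)/8 = (⅛)*153 = 153/8 ≈ 19.125)
R(h) - d = 57*(-1 + 57) - 1*153/8 = 57*56 - 153/8 = 3192 - 153/8 = 25383/8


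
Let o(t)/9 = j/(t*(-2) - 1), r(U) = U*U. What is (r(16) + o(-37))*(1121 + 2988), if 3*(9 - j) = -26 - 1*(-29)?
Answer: 77084840/73 ≈ 1.0560e+6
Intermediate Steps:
r(U) = U**2
j = 8 (j = 9 - (-26 - 1*(-29))/3 = 9 - (-26 + 29)/3 = 9 - 1/3*3 = 9 - 1 = 8)
o(t) = 72/(-1 - 2*t) (o(t) = 9*(8/(t*(-2) - 1)) = 9*(8/(-2*t - 1)) = 9*(8/(-1 - 2*t)) = 72/(-1 - 2*t))
(r(16) + o(-37))*(1121 + 2988) = (16**2 - 72/(1 + 2*(-37)))*(1121 + 2988) = (256 - 72/(1 - 74))*4109 = (256 - 72/(-73))*4109 = (256 - 72*(-1/73))*4109 = (256 + 72/73)*4109 = (18760/73)*4109 = 77084840/73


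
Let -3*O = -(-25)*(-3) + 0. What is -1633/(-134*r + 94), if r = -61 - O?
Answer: -1633/11618 ≈ -0.14056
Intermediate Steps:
O = 25 (O = -(-(-25)*(-3) + 0)/3 = -(-5*15 + 0)/3 = -(-75 + 0)/3 = -1/3*(-75) = 25)
r = -86 (r = -61 - 1*25 = -61 - 25 = -86)
-1633/(-134*r + 94) = -1633/(-134*(-86) + 94) = -1633/(11524 + 94) = -1633/11618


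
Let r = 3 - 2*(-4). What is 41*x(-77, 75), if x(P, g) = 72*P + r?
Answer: -226853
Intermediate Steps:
r = 11 (r = 3 + 8 = 11)
x(P, g) = 11 + 72*P (x(P, g) = 72*P + 11 = 11 + 72*P)
41*x(-77, 75) = 41*(11 + 72*(-77)) = 41*(11 - 5544) = 41*(-5533) = -226853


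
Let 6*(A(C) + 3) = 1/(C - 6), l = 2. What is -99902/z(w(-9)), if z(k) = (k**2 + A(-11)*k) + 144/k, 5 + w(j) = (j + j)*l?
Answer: -417790164/7531321 ≈ -55.474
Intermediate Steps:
A(C) = -3 + 1/(6*(-6 + C)) (A(C) = -3 + 1/(6*(C - 6)) = -3 + 1/(6*(-6 + C)))
w(j) = -5 + 4*j (w(j) = -5 + (j + j)*2 = -5 + (2*j)*2 = -5 + 4*j)
z(k) = k**2 + 144/k - 307*k/102 (z(k) = (k**2 + ((109 - 18*(-11))/(6*(-6 - 11)))*k) + 144/k = (k**2 + ((1/6)*(109 + 198)/(-17))*k) + 144/k = (k**2 + ((1/6)*(-1/17)*307)*k) + 144/k = (k**2 - 307*k/102) + 144/k = k**2 + 144/k - 307*k/102)
-99902/z(w(-9)) = -99902/((-5 + 4*(-9))**2 + 144/(-5 + 4*(-9)) - 307*(-5 + 4*(-9))/102) = -99902/((-5 - 36)**2 + 144/(-5 - 36) - 307*(-5 - 36)/102) = -99902/((-41)**2 + 144/(-41) - 307/102*(-41)) = -99902/(1681 + 144*(-1/41) + 12587/102) = -99902/(1681 - 144/41 + 12587/102) = -99902/7531321/4182 = -99902*4182/7531321 = -417790164/7531321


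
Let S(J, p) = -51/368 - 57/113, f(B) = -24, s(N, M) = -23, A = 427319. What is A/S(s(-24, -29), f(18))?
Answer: -17769633296/26739 ≈ -6.6456e+5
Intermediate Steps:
S(J, p) = -26739/41584 (S(J, p) = -51*1/368 - 57*1/113 = -51/368 - 57/113 = -26739/41584)
A/S(s(-24, -29), f(18)) = 427319/(-26739/41584) = 427319*(-41584/26739) = -17769633296/26739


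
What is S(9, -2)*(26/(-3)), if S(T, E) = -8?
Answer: 208/3 ≈ 69.333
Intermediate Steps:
S(9, -2)*(26/(-3)) = -208/(-3) = -208*(-1)/3 = -8*(-26/3) = 208/3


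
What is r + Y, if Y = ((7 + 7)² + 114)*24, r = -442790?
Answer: -435350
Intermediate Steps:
Y = 7440 (Y = (14² + 114)*24 = (196 + 114)*24 = 310*24 = 7440)
r + Y = -442790 + 7440 = -435350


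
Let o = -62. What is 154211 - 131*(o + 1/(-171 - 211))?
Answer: 62011337/382 ≈ 1.6233e+5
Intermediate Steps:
154211 - 131*(o + 1/(-171 - 211)) = 154211 - 131*(-62 + 1/(-171 - 211)) = 154211 - 131*(-62 + 1/(-382)) = 154211 - 131*(-62 - 1/382) = 154211 - 131*(-23685/382) = 154211 + 3102735/382 = 62011337/382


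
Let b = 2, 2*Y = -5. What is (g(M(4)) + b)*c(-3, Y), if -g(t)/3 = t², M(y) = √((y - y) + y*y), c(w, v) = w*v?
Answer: -345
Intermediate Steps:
Y = -5/2 (Y = (½)*(-5) = -5/2 ≈ -2.5000)
c(w, v) = v*w
M(y) = √(y²) (M(y) = √(0 + y²) = √(y²))
g(t) = -3*t²
(g(M(4)) + b)*c(-3, Y) = (-3*4² + 2)*(-5/2*(-3)) = (-3*(√16)² + 2)*(15/2) = (-3*4² + 2)*(15/2) = (-3*16 + 2)*(15/2) = (-48 + 2)*(15/2) = -46*15/2 = -345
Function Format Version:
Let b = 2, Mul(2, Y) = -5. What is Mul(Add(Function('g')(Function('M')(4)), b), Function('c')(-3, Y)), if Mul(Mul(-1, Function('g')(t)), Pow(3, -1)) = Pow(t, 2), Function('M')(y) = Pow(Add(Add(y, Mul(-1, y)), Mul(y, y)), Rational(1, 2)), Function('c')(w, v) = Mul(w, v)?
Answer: -345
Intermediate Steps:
Y = Rational(-5, 2) (Y = Mul(Rational(1, 2), -5) = Rational(-5, 2) ≈ -2.5000)
Function('c')(w, v) = Mul(v, w)
Function('M')(y) = Pow(Pow(y, 2), Rational(1, 2)) (Function('M')(y) = Pow(Add(0, Pow(y, 2)), Rational(1, 2)) = Pow(Pow(y, 2), Rational(1, 2)))
Function('g')(t) = Mul(-3, Pow(t, 2))
Mul(Add(Function('g')(Function('M')(4)), b), Function('c')(-3, Y)) = Mul(Add(Mul(-3, Pow(Pow(Pow(4, 2), Rational(1, 2)), 2)), 2), Mul(Rational(-5, 2), -3)) = Mul(Add(Mul(-3, Pow(Pow(16, Rational(1, 2)), 2)), 2), Rational(15, 2)) = Mul(Add(Mul(-3, Pow(4, 2)), 2), Rational(15, 2)) = Mul(Add(Mul(-3, 16), 2), Rational(15, 2)) = Mul(Add(-48, 2), Rational(15, 2)) = Mul(-46, Rational(15, 2)) = -345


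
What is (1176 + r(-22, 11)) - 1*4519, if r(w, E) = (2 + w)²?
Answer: -2943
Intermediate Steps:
(1176 + r(-22, 11)) - 1*4519 = (1176 + (2 - 22)²) - 1*4519 = (1176 + (-20)²) - 4519 = (1176 + 400) - 4519 = 1576 - 4519 = -2943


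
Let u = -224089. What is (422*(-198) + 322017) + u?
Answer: 14372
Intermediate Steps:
(422*(-198) + 322017) + u = (422*(-198) + 322017) - 224089 = (-83556 + 322017) - 224089 = 238461 - 224089 = 14372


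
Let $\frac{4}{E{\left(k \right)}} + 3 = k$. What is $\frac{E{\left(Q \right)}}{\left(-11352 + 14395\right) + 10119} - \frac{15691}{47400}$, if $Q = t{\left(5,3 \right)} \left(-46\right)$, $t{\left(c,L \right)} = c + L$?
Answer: $- \frac{38310471541}{115729517400} \approx -0.33103$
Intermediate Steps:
$t{\left(c,L \right)} = L + c$
$Q = -368$ ($Q = \left(3 + 5\right) \left(-46\right) = 8 \left(-46\right) = -368$)
$E{\left(k \right)} = \frac{4}{-3 + k}$
$\frac{E{\left(Q \right)}}{\left(-11352 + 14395\right) + 10119} - \frac{15691}{47400} = \frac{4 \frac{1}{-3 - 368}}{\left(-11352 + 14395\right) + 10119} - \frac{15691}{47400} = \frac{4 \frac{1}{-371}}{3043 + 10119} - \frac{15691}{47400} = \frac{4 \left(- \frac{1}{371}\right)}{13162} - \frac{15691}{47400} = \left(- \frac{4}{371}\right) \frac{1}{13162} - \frac{15691}{47400} = - \frac{2}{2441551} - \frac{15691}{47400} = - \frac{38310471541}{115729517400}$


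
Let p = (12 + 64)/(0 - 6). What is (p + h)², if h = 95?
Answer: 61009/9 ≈ 6778.8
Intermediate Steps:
p = -38/3 (p = 76/(-6) = 76*(-⅙) = -38/3 ≈ -12.667)
(p + h)² = (-38/3 + 95)² = (247/3)² = 61009/9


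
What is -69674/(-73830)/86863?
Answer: 34837/3206547645 ≈ 1.0864e-5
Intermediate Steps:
-69674/(-73830)/86863 = -69674*(-1/73830)*(1/86863) = (34837/36915)*(1/86863) = 34837/3206547645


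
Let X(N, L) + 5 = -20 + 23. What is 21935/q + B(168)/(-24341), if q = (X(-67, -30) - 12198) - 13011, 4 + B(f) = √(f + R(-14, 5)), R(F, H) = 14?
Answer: -533818991/613660951 - √182/24341 ≈ -0.87045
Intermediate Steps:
X(N, L) = -2 (X(N, L) = -5 + (-20 + 23) = -5 + 3 = -2)
B(f) = -4 + √(14 + f) (B(f) = -4 + √(f + 14) = -4 + √(14 + f))
q = -25211 (q = (-2 - 12198) - 13011 = -12200 - 13011 = -25211)
21935/q + B(168)/(-24341) = 21935/(-25211) + (-4 + √(14 + 168))/(-24341) = 21935*(-1/25211) + (-4 + √182)*(-1/24341) = -21935/25211 + (4/24341 - √182/24341) = -533818991/613660951 - √182/24341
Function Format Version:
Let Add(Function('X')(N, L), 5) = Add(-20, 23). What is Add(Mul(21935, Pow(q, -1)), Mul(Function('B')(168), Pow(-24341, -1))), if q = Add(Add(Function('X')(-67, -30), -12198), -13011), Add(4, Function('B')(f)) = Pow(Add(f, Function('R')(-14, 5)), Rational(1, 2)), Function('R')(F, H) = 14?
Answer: Add(Rational(-533818991, 613660951), Mul(Rational(-1, 24341), Pow(182, Rational(1, 2)))) ≈ -0.87045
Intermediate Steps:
Function('X')(N, L) = -2 (Function('X')(N, L) = Add(-5, Add(-20, 23)) = Add(-5, 3) = -2)
Function('B')(f) = Add(-4, Pow(Add(14, f), Rational(1, 2))) (Function('B')(f) = Add(-4, Pow(Add(f, 14), Rational(1, 2))) = Add(-4, Pow(Add(14, f), Rational(1, 2))))
q = -25211 (q = Add(Add(-2, -12198), -13011) = Add(-12200, -13011) = -25211)
Add(Mul(21935, Pow(q, -1)), Mul(Function('B')(168), Pow(-24341, -1))) = Add(Mul(21935, Pow(-25211, -1)), Mul(Add(-4, Pow(Add(14, 168), Rational(1, 2))), Pow(-24341, -1))) = Add(Mul(21935, Rational(-1, 25211)), Mul(Add(-4, Pow(182, Rational(1, 2))), Rational(-1, 24341))) = Add(Rational(-21935, 25211), Add(Rational(4, 24341), Mul(Rational(-1, 24341), Pow(182, Rational(1, 2))))) = Add(Rational(-533818991, 613660951), Mul(Rational(-1, 24341), Pow(182, Rational(1, 2))))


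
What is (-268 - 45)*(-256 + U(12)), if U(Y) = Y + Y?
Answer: 72616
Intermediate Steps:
U(Y) = 2*Y
(-268 - 45)*(-256 + U(12)) = (-268 - 45)*(-256 + 2*12) = -313*(-256 + 24) = -313*(-232) = 72616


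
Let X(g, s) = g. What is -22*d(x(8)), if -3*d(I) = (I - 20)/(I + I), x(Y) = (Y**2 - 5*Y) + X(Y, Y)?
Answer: 11/8 ≈ 1.3750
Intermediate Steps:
x(Y) = Y**2 - 4*Y (x(Y) = (Y**2 - 5*Y) + Y = Y**2 - 4*Y)
d(I) = -(-20 + I)/(6*I) (d(I) = -(I - 20)/(3*(I + I)) = -(-20 + I)/(3*(2*I)) = -(-20 + I)*1/(2*I)/3 = -(-20 + I)/(6*I))
-22*d(x(8)) = -11*(20 - 8*(-4 + 8))/(3*(8*(-4 + 8))) = -11*(20 - 8*4)/(3*(8*4)) = -11*(20 - 1*32)/(3*32) = -11*(20 - 32)/(3*32) = -11*(-12)/(3*32) = -22*(-1/16) = 11/8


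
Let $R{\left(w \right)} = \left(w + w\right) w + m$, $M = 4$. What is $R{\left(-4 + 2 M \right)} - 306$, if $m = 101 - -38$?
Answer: $-135$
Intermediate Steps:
$m = 139$ ($m = 101 + 38 = 139$)
$R{\left(w \right)} = 139 + 2 w^{2}$ ($R{\left(w \right)} = \left(w + w\right) w + 139 = 2 w w + 139 = 2 w^{2} + 139 = 139 + 2 w^{2}$)
$R{\left(-4 + 2 M \right)} - 306 = \left(139 + 2 \left(-4 + 2 \cdot 4\right)^{2}\right) - 306 = \left(139 + 2 \left(-4 + 8\right)^{2}\right) - 306 = \left(139 + 2 \cdot 4^{2}\right) - 306 = \left(139 + 2 \cdot 16\right) - 306 = \left(139 + 32\right) - 306 = 171 - 306 = -135$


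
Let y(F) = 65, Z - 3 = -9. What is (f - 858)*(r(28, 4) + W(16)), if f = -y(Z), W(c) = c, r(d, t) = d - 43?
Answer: -923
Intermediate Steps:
Z = -6 (Z = 3 - 9 = -6)
r(d, t) = -43 + d
f = -65 (f = -1*65 = -65)
(f - 858)*(r(28, 4) + W(16)) = (-65 - 858)*((-43 + 28) + 16) = -923*(-15 + 16) = -923*1 = -923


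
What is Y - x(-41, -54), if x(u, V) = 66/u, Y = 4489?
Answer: 184115/41 ≈ 4490.6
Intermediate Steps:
Y - x(-41, -54) = 4489 - 66/(-41) = 4489 - 66*(-1)/41 = 4489 - 1*(-66/41) = 4489 + 66/41 = 184115/41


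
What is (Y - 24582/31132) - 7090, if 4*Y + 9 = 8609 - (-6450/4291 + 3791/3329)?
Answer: -2197190361025791/444712494548 ≈ -4940.7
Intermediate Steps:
Y = 122853960269/57138956 (Y = -9/4 + (8609 - (-6450/4291 + 3791/3329))/4 = -9/4 + (8609 - 1*(-5204869/14284739))/4 = -9/4 + (8609 + 5204869/14284739)/4 = -9/4 + (1/4)*(122982522920/14284739) = -9/4 + 30745630730/14284739 = 122853960269/57138956 ≈ 2150.1)
(Y - 24582/31132) - 7090 = (122853960269/57138956 - 24582/31132) - 7090 = (122853960269/57138956 - 24582*1/31132) - 7090 = (122853960269/57138956 - 12291/15566) - 7090 = 955821225319529/444712494548 - 7090 = -2197190361025791/444712494548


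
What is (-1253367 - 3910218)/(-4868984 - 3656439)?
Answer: 5163585/8525423 ≈ 0.60567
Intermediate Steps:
(-1253367 - 3910218)/(-4868984 - 3656439) = -5163585/(-8525423) = -5163585*(-1/8525423) = 5163585/8525423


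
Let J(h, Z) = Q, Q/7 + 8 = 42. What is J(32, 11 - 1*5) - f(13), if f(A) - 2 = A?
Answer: 223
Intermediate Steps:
Q = 238 (Q = -56 + 7*42 = -56 + 294 = 238)
J(h, Z) = 238
f(A) = 2 + A
J(32, 11 - 1*5) - f(13) = 238 - (2 + 13) = 238 - 1*15 = 238 - 15 = 223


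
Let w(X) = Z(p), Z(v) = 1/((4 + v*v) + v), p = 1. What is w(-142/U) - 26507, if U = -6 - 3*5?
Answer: -159041/6 ≈ -26507.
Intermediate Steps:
U = -21 (U = -6 - 15 = -21)
Z(v) = 1/(4 + v + v²) (Z(v) = 1/((4 + v²) + v) = 1/(4 + v + v²))
w(X) = ⅙ (w(X) = 1/(4 + 1 + 1²) = 1/(4 + 1 + 1) = 1/6 = ⅙)
w(-142/U) - 26507 = ⅙ - 26507 = -159041/6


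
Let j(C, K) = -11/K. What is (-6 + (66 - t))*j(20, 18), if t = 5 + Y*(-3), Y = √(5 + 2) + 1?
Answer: -319/9 - 11*√7/6 ≈ -40.295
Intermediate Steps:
Y = 1 + √7 (Y = √7 + 1 = 1 + √7 ≈ 3.6458)
t = 2 - 3*√7 (t = 5 + (1 + √7)*(-3) = 5 + (-3 - 3*√7) = 2 - 3*√7 ≈ -5.9373)
(-6 + (66 - t))*j(20, 18) = (-6 + (66 - (2 - 3*√7)))*(-11/18) = (-6 + (66 + (-2 + 3*√7)))*(-11*1/18) = (-6 + (64 + 3*√7))*(-11/18) = (58 + 3*√7)*(-11/18) = -319/9 - 11*√7/6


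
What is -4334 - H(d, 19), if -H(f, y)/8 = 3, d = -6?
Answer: -4310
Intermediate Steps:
H(f, y) = -24 (H(f, y) = -8*3 = -24)
-4334 - H(d, 19) = -4334 - 1*(-24) = -4334 + 24 = -4310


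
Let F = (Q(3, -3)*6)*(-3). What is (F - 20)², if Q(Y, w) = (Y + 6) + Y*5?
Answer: 204304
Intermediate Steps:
Q(Y, w) = 6 + 6*Y (Q(Y, w) = (6 + Y) + 5*Y = 6 + 6*Y)
F = -432 (F = ((6 + 6*3)*6)*(-3) = ((6 + 18)*6)*(-3) = (24*6)*(-3) = 144*(-3) = -432)
(F - 20)² = (-432 - 20)² = (-452)² = 204304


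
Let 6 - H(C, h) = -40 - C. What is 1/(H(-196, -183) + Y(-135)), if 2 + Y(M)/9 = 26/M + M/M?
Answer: -15/2411 ≈ -0.0062215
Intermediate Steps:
Y(M) = -9 + 234/M (Y(M) = -18 + 9*(26/M + M/M) = -18 + 9*(26/M + 1) = -18 + 9*(1 + 26/M) = -18 + (9 + 234/M) = -9 + 234/M)
H(C, h) = 46 + C (H(C, h) = 6 - (-40 - C) = 6 + (40 + C) = 46 + C)
1/(H(-196, -183) + Y(-135)) = 1/((46 - 196) + (-9 + 234/(-135))) = 1/(-150 + (-9 + 234*(-1/135))) = 1/(-150 + (-9 - 26/15)) = 1/(-150 - 161/15) = 1/(-2411/15) = -15/2411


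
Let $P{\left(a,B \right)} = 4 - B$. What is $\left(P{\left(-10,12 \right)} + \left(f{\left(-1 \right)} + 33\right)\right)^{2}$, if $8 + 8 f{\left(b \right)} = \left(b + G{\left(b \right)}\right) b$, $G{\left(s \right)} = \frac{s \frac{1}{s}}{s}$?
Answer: $\frac{9409}{16} \approx 588.06$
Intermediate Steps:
$G{\left(s \right)} = \frac{1}{s}$ ($G{\left(s \right)} = 1 \frac{1}{s} = \frac{1}{s}$)
$f{\left(b \right)} = -1 + \frac{b \left(b + \frac{1}{b}\right)}{8}$ ($f{\left(b \right)} = -1 + \frac{\left(b + \frac{1}{b}\right) b}{8} = -1 + \frac{b \left(b + \frac{1}{b}\right)}{8}$)
$\left(P{\left(-10,12 \right)} + \left(f{\left(-1 \right)} + 33\right)\right)^{2} = \left(\left(4 - 12\right) + \left(\left(- \frac{7}{8} + \frac{\left(-1\right)^{2}}{8}\right) + 33\right)\right)^{2} = \left(\left(4 - 12\right) + \left(\left(- \frac{7}{8} + \frac{1}{8} \cdot 1\right) + 33\right)\right)^{2} = \left(-8 + \left(\left(- \frac{7}{8} + \frac{1}{8}\right) + 33\right)\right)^{2} = \left(-8 + \left(- \frac{3}{4} + 33\right)\right)^{2} = \left(-8 + \frac{129}{4}\right)^{2} = \left(\frac{97}{4}\right)^{2} = \frac{9409}{16}$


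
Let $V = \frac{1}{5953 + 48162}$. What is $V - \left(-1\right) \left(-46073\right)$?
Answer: $- \frac{2493240394}{54115} \approx -46073.0$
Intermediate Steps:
$V = \frac{1}{54115} \approx 1.8479 \cdot 10^{-5}$
$V - \left(-1\right) \left(-46073\right) = \frac{1}{54115} - \left(-1\right) \left(-46073\right) = \frac{1}{54115} - 46073 = - \frac{2493240394}{54115}$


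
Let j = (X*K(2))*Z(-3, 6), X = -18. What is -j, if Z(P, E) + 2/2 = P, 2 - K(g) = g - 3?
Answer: -216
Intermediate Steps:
K(g) = 5 - g (K(g) = 2 - (g - 3) = 2 - (-3 + g) = 2 + (3 - g) = 5 - g)
Z(P, E) = -1 + P
j = 216 (j = (-18*(5 - 1*2))*(-1 - 3) = -18*(5 - 2)*(-4) = -18*3*(-4) = -54*(-4) = 216)
-j = -1*216 = -216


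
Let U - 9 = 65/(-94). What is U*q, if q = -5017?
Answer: -3918277/94 ≈ -41684.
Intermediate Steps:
U = 781/94 (U = 9 + 65/(-94) = 9 + 65*(-1/94) = 9 - 65/94 = 781/94 ≈ 8.3085)
U*q = (781/94)*(-5017) = -3918277/94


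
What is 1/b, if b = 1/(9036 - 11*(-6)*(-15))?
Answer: 8046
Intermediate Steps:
b = 1/8046 (b = 1/(9036 + 66*(-15)) = 1/(9036 - 990) = 1/8046 ≈ 0.00012429)
1/b = 1/(1/8046) = 8046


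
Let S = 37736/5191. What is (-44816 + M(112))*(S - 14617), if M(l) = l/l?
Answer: 3398729759465/5191 ≈ 6.5474e+8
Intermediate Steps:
M(l) = 1
S = 37736/5191 (S = 37736*(1/5191) = 37736/5191 ≈ 7.2695)
(-44816 + M(112))*(S - 14617) = (-44816 + 1)*(37736/5191 - 14617) = -44815*(-75839111/5191) = 3398729759465/5191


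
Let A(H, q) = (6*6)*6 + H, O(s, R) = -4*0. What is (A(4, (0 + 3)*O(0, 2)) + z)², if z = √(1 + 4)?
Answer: (220 + √5)² ≈ 49389.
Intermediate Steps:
O(s, R) = 0
z = √5 ≈ 2.2361
A(H, q) = 216 + H (A(H, q) = 36*6 + H = 216 + H)
(A(4, (0 + 3)*O(0, 2)) + z)² = ((216 + 4) + √5)² = (220 + √5)²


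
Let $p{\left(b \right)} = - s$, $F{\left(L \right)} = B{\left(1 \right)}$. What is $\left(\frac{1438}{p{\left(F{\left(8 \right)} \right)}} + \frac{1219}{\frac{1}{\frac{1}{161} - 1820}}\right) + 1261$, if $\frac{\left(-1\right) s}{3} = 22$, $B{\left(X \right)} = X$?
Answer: $- \frac{512193907}{231} \approx -2.2173 \cdot 10^{6}$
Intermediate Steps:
$s = -66$ ($s = \left(-3\right) 22 = -66$)
$F{\left(L \right)} = 1$
$p{\left(b \right)} = 66$ ($p{\left(b \right)} = \left(-1\right) \left(-66\right) = 66$)
$\left(\frac{1438}{p{\left(F{\left(8 \right)} \right)}} + \frac{1219}{\frac{1}{\frac{1}{161} - 1820}}\right) + 1261 = \left(\frac{1438}{66} + \frac{1219}{\frac{1}{\frac{1}{161} - 1820}}\right) + 1261 = \left(1438 \cdot \frac{1}{66} + \frac{1219}{\frac{1}{\frac{1}{161} - 1820}}\right) + 1261 = \left(\frac{719}{33} + \frac{1219}{\frac{1}{- \frac{293019}{161}}}\right) + 1261 = \left(\frac{719}{33} + \frac{1219}{- \frac{161}{293019}}\right) + 1261 = \left(\frac{719}{33} + 1219 \left(- \frac{293019}{161}\right)\right) + 1261 = \left(\frac{719}{33} - \frac{15530007}{7}\right) + 1261 = - \frac{512485198}{231} + 1261 = - \frac{512193907}{231}$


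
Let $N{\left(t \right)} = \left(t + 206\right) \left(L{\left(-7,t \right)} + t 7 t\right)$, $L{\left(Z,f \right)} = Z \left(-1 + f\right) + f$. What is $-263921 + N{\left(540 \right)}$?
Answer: $1520059461$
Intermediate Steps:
$L{\left(Z,f \right)} = f + Z \left(-1 + f\right)$
$N{\left(t \right)} = \left(206 + t\right) \left(7 - 6 t + 7 t^{2}\right)$ ($N{\left(t \right)} = \left(t + 206\right) \left(\left(t - -7 - 7 t\right) + t 7 t\right) = \left(206 + t\right) \left(\left(t + 7 - 7 t\right) + 7 t t\right) = \left(206 + t\right) \left(\left(7 - 6 t\right) + 7 t^{2}\right) = \left(206 + t\right) \left(7 - 6 t + 7 t^{2}\right)$)
$-263921 + N{\left(540 \right)} = -263921 + \left(1442 - 663660 + 7 \cdot 540^{3} + 1436 \cdot 540^{2}\right) = -263921 + \left(1442 - 663660 + 7 \cdot 157464000 + 1436 \cdot 291600\right) = -263921 + \left(1442 - 663660 + 1102248000 + 418737600\right) = -263921 + 1520323382 = 1520059461$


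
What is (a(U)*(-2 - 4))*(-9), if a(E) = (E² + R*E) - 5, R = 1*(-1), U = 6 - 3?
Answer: 54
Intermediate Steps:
U = 3
R = -1
a(E) = -5 + E² - E (a(E) = (E² - E) - 5 = -5 + E² - E)
(a(U)*(-2 - 4))*(-9) = ((-5 + 3² - 1*3)*(-2 - 4))*(-9) = ((-5 + 9 - 3)*(-6))*(-9) = (1*(-6))*(-9) = -6*(-9) = 54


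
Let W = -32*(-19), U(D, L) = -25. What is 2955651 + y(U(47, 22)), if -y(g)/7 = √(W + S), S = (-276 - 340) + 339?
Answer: 2955651 - 7*√331 ≈ 2.9555e+6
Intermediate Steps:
S = -277 (S = -616 + 339 = -277)
W = 608
y(g) = -7*√331 (y(g) = -7*√(608 - 277) = -7*√331)
2955651 + y(U(47, 22)) = 2955651 - 7*√331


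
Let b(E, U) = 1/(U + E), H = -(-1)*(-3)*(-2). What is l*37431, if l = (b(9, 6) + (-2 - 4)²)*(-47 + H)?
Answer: -276752337/5 ≈ -5.5350e+7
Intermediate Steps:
H = 6 (H = -1*3*(-2) = -3*(-2) = 6)
b(E, U) = 1/(E + U)
l = -22181/15 (l = (1/(9 + 6) + (-2 - 4)²)*(-47 + 6) = (1/15 + (-6)²)*(-41) = (1/15 + 36)*(-41) = (541/15)*(-41) = -22181/15 ≈ -1478.7)
l*37431 = -22181/15*37431 = -276752337/5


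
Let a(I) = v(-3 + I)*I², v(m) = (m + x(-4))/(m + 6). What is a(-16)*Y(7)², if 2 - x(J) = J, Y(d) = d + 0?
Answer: 12544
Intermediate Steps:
Y(d) = d
x(J) = 2 - J
v(m) = 1 (v(m) = (m + (2 - 1*(-4)))/(m + 6) = (m + (2 + 4))/(6 + m) = (m + 6)/(6 + m) = (6 + m)/(6 + m) = 1)
a(I) = I² (a(I) = 1*I² = I²)
a(-16)*Y(7)² = (-16)²*7² = 256*49 = 12544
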